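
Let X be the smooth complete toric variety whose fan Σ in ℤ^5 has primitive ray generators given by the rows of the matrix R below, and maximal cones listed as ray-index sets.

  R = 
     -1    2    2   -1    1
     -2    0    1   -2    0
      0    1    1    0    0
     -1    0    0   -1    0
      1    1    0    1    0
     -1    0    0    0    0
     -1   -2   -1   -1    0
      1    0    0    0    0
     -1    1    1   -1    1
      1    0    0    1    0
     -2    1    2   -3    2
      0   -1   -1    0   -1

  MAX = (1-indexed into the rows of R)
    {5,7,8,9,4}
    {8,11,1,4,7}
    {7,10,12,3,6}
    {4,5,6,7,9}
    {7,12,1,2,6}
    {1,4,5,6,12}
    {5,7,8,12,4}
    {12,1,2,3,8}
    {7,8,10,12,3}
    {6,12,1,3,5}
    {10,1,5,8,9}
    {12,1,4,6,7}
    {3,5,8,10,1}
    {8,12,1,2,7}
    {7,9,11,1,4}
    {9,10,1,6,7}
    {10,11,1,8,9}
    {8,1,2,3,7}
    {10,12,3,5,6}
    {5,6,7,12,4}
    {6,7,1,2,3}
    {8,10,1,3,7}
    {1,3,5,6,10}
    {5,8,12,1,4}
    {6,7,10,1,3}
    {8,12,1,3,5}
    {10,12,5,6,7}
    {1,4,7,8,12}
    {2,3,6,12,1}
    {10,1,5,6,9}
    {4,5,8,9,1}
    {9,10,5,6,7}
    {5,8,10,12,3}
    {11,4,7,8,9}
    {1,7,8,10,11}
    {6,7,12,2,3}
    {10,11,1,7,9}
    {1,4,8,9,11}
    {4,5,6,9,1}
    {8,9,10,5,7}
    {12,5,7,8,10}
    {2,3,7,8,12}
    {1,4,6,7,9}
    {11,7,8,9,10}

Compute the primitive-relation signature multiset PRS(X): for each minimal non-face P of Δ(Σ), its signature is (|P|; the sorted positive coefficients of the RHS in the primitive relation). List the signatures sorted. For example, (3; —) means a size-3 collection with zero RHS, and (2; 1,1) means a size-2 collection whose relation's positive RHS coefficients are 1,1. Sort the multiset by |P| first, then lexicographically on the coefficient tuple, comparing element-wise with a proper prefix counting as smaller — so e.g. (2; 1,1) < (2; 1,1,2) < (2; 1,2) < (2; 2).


Σ has 19 primitive collections:

  • {4,10}:  v_{4} + v_{10} = 0  →  sig = (2; —)
  • {6,8}:  v_{6} + v_{8} = 0  →  sig = (2; —)
  • {3,9}:  v_{3} + v_{9} = v_{1}  →  sig = (2; 1)
  • {9,12}:  v_{9} + v_{12} = v_{4}  →  sig = (2; 1)
  • {2,5}:  v_{2} + v_{5} = v_{1} + v_{12}  →  sig = (2; 1,1)
  • {3,4}:  v_{3} + v_{4} = v_{1} + v_{12}  →  sig = (2; 1,1)
  • {6,11}:  v_{6} + v_{11} = v_{1} + v_{7} + v_{9}  →  sig = (2; 1,1,1)
  • {11,12}:  v_{11} + v_{12} = v_{1} + v_{4} + v_{7} + v_{8}  →  sig = (2; 1,1,1,1)
  • {2,9}:  v_{2} + v_{9} = 2·v_{1} + v_{7} + v_{12}  →  sig = (2; 1,1,2)
  • {3,11}:  v_{3} + v_{11} = 2·v_{1} + v_{7} + v_{8}  →  sig = (2; 1,1,2)
  • {2,11}:  v_{2} + v_{11} = 3·v_{1} + 2·v_{7} + v_{8} + v_{12}  →  sig = (2; 1,1,2,3)
  • {2,10}:  v_{2} + v_{10} = 2·v_{3} + v_{7}  →  sig = (2; 1,2)
  • {5,11}:  v_{5} + v_{11} = v_{8} + 2·v_{9}  →  sig = (2; 1,2)
  • {2,4}:  v_{2} + v_{4} = 2·v_{1} + v_{7} + 2·v_{12}  →  sig = (2; 1,2,2)
  • {3,5,7}:  v_{3} + v_{5} + v_{7} = 0  →  sig = (3; —)
  • {1,5,7}:  v_{1} + v_{5} + v_{7} = v_{9}  →  sig = (3; 1)
  • {1,10,12}:  v_{1} + v_{10} + v_{12} = v_{3}  →  sig = (3; 1)
  • {1,3,7,12}:  v_{1} + v_{3} + v_{7} + v_{12} = v_{2}  →  sig = (4; 1)
  • {1,7,8,9}:  v_{1} + v_{7} + v_{8} + v_{9} = v_{11}  →  sig = (4; 1)

Hence PRS(X_Σ) =
    (2; —)
    (2; —)
    (2; 1)
    (2; 1)
    (2; 1,1)
    (2; 1,1)
    (2; 1,1,1)
    (2; 1,1,1,1)
    (2; 1,1,2)
    (2; 1,1,2)
    (2; 1,1,2,3)
    (2; 1,2)
    (2; 1,2)
    (2; 1,2,2)
    (3; —)
    (3; 1)
    (3; 1)
    (4; 1)
    (4; 1)


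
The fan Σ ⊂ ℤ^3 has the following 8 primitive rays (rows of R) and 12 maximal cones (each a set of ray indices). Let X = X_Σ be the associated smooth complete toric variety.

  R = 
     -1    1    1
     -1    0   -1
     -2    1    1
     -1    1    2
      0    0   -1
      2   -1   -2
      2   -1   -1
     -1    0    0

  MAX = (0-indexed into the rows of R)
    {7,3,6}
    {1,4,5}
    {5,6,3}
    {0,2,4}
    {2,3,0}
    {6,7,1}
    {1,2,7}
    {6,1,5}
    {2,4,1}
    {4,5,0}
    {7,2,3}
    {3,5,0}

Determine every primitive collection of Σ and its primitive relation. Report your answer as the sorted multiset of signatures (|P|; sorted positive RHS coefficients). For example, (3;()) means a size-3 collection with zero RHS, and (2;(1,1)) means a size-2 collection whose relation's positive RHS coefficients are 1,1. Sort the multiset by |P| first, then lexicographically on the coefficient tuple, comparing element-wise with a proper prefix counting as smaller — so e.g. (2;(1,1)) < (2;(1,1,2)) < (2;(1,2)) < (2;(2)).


The 10 primitive collections of Σ (r=8, n=3):

  P = {2,6}:  v_{2} + v_{6} = 0  ⟹  sig = (2;())
  P = {0,7}:  v_{0} + v_{7} = v_{2}  ⟹  sig = (2;(1))
  P = {1,3}:  v_{1} + v_{3} = v_{2}  ⟹  sig = (2;(1))
  P = {2,5}:  v_{2} + v_{5} = v_{4}  ⟹  sig = (2;(1))
  P = {3,4}:  v_{3} + v_{4} = v_{0}  ⟹  sig = (2;(1))
  P = {4,6}:  v_{4} + v_{6} = v_{5}  ⟹  sig = (2;(1))
  P = {4,7}:  v_{4} + v_{7} = v_{1}  ⟹  sig = (2;(1))
  P = {0,1}:  v_{0} + v_{1} = v_{2} + v_{4}  ⟹  sig = (2;(1,1))
  P = {0,6}:  v_{0} + v_{6} = v_{3} + v_{5}  ⟹  sig = (2;(1,1))
  P = {5,7}:  v_{5} + v_{7} = v_{1} + v_{6}  ⟹  sig = (2;(1,1))

Signatures (|P|; sorted positive RHS coefficients), sorted:
{ (2;()),  (2;(1)) ×6,  (2;(1,1)) ×3 }


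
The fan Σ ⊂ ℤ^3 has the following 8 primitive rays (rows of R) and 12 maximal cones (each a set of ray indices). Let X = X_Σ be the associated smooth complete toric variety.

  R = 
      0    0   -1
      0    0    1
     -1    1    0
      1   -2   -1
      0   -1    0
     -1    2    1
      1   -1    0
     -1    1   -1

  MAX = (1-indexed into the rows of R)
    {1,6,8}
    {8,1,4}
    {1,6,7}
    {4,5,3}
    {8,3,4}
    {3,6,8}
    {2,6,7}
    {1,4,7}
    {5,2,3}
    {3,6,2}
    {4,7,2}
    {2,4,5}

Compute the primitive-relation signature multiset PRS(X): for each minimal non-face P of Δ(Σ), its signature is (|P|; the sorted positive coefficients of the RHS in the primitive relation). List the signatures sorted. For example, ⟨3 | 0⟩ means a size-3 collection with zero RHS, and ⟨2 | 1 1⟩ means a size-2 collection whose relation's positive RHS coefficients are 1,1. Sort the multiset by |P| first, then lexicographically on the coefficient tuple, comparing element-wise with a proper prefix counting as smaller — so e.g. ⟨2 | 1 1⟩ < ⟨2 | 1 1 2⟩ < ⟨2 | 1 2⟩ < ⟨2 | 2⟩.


Minimal non-faces — 11 found among 8 rays, 12 max cones:

  • {1,2}:  v_{1} + v_{2} = 0  →  sig = ⟨2 | 0⟩
  • {3,7}:  v_{3} + v_{7} = 0  →  sig = ⟨2 | 0⟩
  • {4,6}:  v_{4} + v_{6} = 0  →  sig = ⟨2 | 0⟩
  • {1,3}:  v_{1} + v_{3} = v_{8}  →  sig = ⟨2 | 1⟩
  • {2,8}:  v_{2} + v_{8} = v_{3}  →  sig = ⟨2 | 1⟩
  • {7,8}:  v_{7} + v_{8} = v_{1}  →  sig = ⟨2 | 1⟩
  • {1,5}:  v_{1} + v_{5} = v_{3} + v_{4}  →  sig = ⟨2 | 1 1⟩
  • {5,6}:  v_{5} + v_{6} = v_{2} + v_{3}  →  sig = ⟨2 | 1 1⟩
  • {5,7}:  v_{5} + v_{7} = v_{2} + v_{4}  →  sig = ⟨2 | 1 1⟩
  • {5,8}:  v_{5} + v_{8} = 2·v_{3} + v_{4}  →  sig = ⟨2 | 1 2⟩
  • {2,3,4}:  v_{2} + v_{3} + v_{4} = v_{5}  →  sig = ⟨3 | 1⟩

Hence PRS(X_Σ) =
[⟨2 | 0⟩, ⟨2 | 0⟩, ⟨2 | 0⟩, ⟨2 | 1⟩, ⟨2 | 1⟩, ⟨2 | 1⟩, ⟨2 | 1 1⟩, ⟨2 | 1 1⟩, ⟨2 | 1 1⟩, ⟨2 | 1 2⟩, ⟨3 | 1⟩]


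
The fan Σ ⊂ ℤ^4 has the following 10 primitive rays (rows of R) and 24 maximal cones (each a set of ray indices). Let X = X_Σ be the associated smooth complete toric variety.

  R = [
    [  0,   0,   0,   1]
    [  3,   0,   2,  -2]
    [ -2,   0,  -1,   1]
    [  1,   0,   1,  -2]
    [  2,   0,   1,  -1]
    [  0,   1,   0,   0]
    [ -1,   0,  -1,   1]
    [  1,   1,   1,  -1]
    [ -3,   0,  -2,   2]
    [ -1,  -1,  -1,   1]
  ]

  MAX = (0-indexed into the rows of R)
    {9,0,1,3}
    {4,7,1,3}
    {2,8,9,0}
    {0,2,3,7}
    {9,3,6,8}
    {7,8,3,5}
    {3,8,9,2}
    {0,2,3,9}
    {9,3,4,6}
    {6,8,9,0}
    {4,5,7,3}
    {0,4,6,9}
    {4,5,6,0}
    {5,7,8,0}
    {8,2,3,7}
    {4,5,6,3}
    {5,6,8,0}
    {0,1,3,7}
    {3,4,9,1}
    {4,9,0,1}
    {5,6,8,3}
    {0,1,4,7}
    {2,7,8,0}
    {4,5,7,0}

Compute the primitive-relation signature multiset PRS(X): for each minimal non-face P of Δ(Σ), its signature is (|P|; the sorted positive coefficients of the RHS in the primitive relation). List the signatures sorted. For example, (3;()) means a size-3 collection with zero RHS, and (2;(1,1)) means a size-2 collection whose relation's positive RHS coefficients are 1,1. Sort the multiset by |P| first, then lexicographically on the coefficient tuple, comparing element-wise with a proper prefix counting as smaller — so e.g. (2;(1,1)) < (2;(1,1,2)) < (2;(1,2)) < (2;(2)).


15 collections generate NE(X_Σ); each relation:

  P={1,8}:  v_{1} + v_{8} = 0 — sig = (2;())
  P={2,4}:  v_{2} + v_{4} = 0 — sig = (2;())
  P={7,9}:  v_{7} + v_{9} = 0 — sig = (2;())
  P={1,6}:  v_{1} + v_{6} = v_{4} — sig = (2;(1))
  P={2,6}:  v_{2} + v_{6} = v_{8} — sig = (2;(1))
  P={4,8}:  v_{4} + v_{8} = v_{6} — sig = (2;(1))
  P={5,9}:  v_{5} + v_{9} = v_{6} — sig = (2;(1))
  P={6,7}:  v_{6} + v_{7} = v_{5} — sig = (2;(1))
  P={1,2}:  v_{1} + v_{2} = v_{0} + v_{3} — sig = (2;(1,1))
  P={1,5}:  v_{1} + v_{5} = v_{4} + v_{7} — sig = (2;(1,1))
  P={2,5}:  v_{2} + v_{5} = v_{7} + v_{8} — sig = (2;(1,1))
  P={0,3,6}:  v_{0} + v_{3} + v_{6} = 0 — sig = (3;())
  P={0,3,4}:  v_{0} + v_{3} + v_{4} = v_{1} — sig = (3;(1))
  P={0,3,5}:  v_{0} + v_{3} + v_{5} = v_{7} — sig = (3;(1))
  P={0,3,8}:  v_{0} + v_{3} + v_{8} = v_{2} — sig = (3;(1))

so the primitive-relation signature multiset is
    |P|=2: 11 collections, coeffs (), (), (), (1), (1), (1), (1), (1), (1,1), (1,1), (1,1)
    |P|=3: 4 collections, coeffs (), (1), (1), (1)


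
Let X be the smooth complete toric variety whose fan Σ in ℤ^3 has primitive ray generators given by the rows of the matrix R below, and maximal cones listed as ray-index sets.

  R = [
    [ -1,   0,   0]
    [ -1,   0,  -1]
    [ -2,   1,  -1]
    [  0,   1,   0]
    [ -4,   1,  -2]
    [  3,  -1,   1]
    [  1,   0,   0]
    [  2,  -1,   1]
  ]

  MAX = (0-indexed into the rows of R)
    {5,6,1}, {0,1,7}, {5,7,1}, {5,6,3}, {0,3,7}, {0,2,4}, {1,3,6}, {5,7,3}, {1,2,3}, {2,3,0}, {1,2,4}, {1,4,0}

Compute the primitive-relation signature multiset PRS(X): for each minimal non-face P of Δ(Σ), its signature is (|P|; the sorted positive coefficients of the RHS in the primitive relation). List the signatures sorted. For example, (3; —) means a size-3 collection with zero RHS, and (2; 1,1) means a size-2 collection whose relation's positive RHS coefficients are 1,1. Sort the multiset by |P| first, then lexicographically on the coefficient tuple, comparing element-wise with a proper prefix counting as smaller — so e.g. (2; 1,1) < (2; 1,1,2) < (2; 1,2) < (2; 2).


Σ has 14 primitive collections:

  P = {0,6}:  v_{0} + v_{6} = 0 ; sig = (2; —)
  P = {2,7}:  v_{2} + v_{7} = 0 ; sig = (2; —)
  P = {0,5}:  v_{0} + v_{5} = v_{7} ; sig = (2; 1)
  P = {2,5}:  v_{2} + v_{5} = v_{6} ; sig = (2; 1)
  P = {4,5}:  v_{4} + v_{5} = v_{1} ; sig = (2; 1)
  P = {6,7}:  v_{6} + v_{7} = v_{5} ; sig = (2; 1)
  P = {2,6}:  v_{2} + v_{6} = v_{1} + v_{3} ; sig = (2; 1,1)
  P = {4,6}:  v_{4} + v_{6} = v_{1} + v_{2} ; sig = (2; 1,1)
  P = {4,7}:  v_{4} + v_{7} = v_{0} + v_{1} ; sig = (2; 1,1)
  P = {3,4}:  v_{3} + v_{4} = 2·v_{2} ; sig = (2; 2)
  P = {0,1,2}:  v_{0} + v_{1} + v_{2} = v_{4} ; sig = (3; 1)
  P = {0,1,3}:  v_{0} + v_{1} + v_{3} = v_{2} ; sig = (3; 1)
  P = {1,3,7}:  v_{1} + v_{3} + v_{7} = v_{6} ; sig = (3; 1)
  P = {1,3,5}:  v_{1} + v_{3} + v_{5} = 2·v_{6} ; sig = (3; 2)

Signatures (|P|; sorted positive RHS coefficients), sorted:
[(2; —), (2; —), (2; 1), (2; 1), (2; 1), (2; 1), (2; 1,1), (2; 1,1), (2; 1,1), (2; 2), (3; 1), (3; 1), (3; 1), (3; 2)]


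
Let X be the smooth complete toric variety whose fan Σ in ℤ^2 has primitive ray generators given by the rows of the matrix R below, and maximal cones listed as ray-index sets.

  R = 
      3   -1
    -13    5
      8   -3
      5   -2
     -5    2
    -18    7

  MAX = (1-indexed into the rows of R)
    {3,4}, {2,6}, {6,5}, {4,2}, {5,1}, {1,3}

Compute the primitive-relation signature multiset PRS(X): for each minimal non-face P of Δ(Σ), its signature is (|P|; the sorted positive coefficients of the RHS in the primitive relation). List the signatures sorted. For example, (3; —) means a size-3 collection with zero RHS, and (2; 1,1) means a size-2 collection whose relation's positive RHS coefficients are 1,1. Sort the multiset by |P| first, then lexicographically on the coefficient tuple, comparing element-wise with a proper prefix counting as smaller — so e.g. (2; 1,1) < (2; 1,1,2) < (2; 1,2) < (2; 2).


9 collections generate NE(X_Σ); each relation:

  • {4,5}:  v_{4} + v_{5} = 0  so sig = (2; —)
  • {1,4}:  v_{1} + v_{4} = v_{3}  so sig = (2; 1)
  • {2,3}:  v_{2} + v_{3} = v_{5}  so sig = (2; 1)
  • {2,5}:  v_{2} + v_{5} = v_{6}  so sig = (2; 1)
  • {3,5}:  v_{3} + v_{5} = v_{1}  so sig = (2; 1)
  • {4,6}:  v_{4} + v_{6} = v_{2}  so sig = (2; 1)
  • {1,2}:  v_{1} + v_{2} = 2·v_{5}  so sig = (2; 2)
  • {3,6}:  v_{3} + v_{6} = 2·v_{5}  so sig = (2; 2)
  • {1,6}:  v_{1} + v_{6} = 3·v_{5}  so sig = (2; 3)

Hence PRS(X_Σ) =
{ (2; —),  (2; 1) ×5,  (2; 2) ×2,  (2; 3) }


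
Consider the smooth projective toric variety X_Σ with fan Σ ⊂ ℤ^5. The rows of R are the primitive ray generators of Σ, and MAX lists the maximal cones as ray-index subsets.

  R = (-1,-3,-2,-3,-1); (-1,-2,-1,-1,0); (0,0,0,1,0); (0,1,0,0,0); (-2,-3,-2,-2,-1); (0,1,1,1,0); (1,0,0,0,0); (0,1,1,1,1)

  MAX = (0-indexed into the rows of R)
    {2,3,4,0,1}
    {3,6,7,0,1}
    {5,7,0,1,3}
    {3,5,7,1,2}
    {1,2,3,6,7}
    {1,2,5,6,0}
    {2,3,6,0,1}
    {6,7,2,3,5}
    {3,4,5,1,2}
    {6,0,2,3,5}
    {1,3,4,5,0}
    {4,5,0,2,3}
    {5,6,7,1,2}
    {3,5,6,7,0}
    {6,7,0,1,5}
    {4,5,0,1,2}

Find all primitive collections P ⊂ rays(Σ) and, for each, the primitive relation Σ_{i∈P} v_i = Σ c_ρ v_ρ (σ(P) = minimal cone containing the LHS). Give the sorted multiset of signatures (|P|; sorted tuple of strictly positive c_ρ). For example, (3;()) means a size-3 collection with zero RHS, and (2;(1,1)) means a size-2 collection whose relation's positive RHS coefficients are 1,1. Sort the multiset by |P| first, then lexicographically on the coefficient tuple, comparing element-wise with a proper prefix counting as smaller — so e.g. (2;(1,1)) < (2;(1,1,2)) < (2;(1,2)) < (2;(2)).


Δ(Σ) — 8 vertices, 5 min non-faces:

  P={4,6}:  v_{4} + v_{6} = v_{0} + v_{2}  ⟹  sig = (2;(1,1))
  P={4,7}:  v_{4} + v_{7} = 2·v_{1} + v_{3} + v_{5}  ⟹  sig = (2;(1,1,2))
  P={0,2,7}:  v_{0} + v_{2} + v_{7} = v_{1}  ⟹  sig = (3;(1))
  P={1,3,5,6}:  v_{1} + v_{3} + v_{5} + v_{6} = 0  ⟹  sig = (4;())
  P={0,1,2,3,5}:  v_{0} + v_{1} + v_{2} + v_{3} + v_{5} = v_{4}  ⟹  sig = (5;(1))

Sorted signature multiset PRS(X):
{ (2;(1,1)),  (2;(1,1,2)),  (3;(1)),  (4;()),  (5;(1)) }


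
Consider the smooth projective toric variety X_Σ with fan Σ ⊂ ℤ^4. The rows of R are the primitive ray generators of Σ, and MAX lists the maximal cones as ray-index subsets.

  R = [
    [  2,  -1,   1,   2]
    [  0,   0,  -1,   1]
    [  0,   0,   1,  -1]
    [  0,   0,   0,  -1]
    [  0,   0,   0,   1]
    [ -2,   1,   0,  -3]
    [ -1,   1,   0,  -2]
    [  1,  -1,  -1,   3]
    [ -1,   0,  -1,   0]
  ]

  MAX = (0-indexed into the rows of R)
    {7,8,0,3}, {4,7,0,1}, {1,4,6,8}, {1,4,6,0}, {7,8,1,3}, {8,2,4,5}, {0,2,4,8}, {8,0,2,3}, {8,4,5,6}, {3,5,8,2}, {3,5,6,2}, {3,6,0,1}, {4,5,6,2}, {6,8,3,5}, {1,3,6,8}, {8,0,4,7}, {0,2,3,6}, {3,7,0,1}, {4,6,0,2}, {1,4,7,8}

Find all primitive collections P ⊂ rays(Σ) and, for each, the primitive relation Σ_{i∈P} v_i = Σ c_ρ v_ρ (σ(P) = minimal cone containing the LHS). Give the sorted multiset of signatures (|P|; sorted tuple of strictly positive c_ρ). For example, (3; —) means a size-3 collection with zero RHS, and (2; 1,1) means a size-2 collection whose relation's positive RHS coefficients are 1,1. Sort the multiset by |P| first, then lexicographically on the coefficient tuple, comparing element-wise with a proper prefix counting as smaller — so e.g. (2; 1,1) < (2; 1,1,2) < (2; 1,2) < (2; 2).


10 minimal non-faces of Δ(Σ) (on 9 rays):

  • {1,2}:  v_{1} + v_{2} = 0  ⇒ sig = (2; —)
  • {3,4}:  v_{3} + v_{4} = 0  ⇒ sig = (2; —)
  • {0,5}:  v_{0} + v_{5} = v_{2}  ⇒ sig = (2; 1)
  • {5,7}:  v_{5} + v_{7} = v_{8}  ⇒ sig = (2; 1)
  • {6,7}:  v_{6} + v_{7} = v_{1}  ⇒ sig = (2; 1)
  • {1,5}:  v_{1} + v_{5} = v_{6} + v_{8}  ⇒ sig = (2; 1,1)
  • {2,7}:  v_{2} + v_{7} = v_{0} + v_{8}  ⇒ sig = (2; 1,1)
  • {0,6,8}:  v_{0} + v_{6} + v_{8} = 0  ⇒ sig = (3; —)
  • {0,1,8}:  v_{0} + v_{1} + v_{8} = v_{7}  ⇒ sig = (3; 1)
  • {2,6,8}:  v_{2} + v_{6} + v_{8} = v_{5}  ⇒ sig = (3; 1)

Hence PRS(X_Σ) =
    |P|=2: 7 collections, coeffs (), (), (1), (1), (1), (1,1), (1,1)
    |P|=3: 3 collections, coeffs (), (1), (1)


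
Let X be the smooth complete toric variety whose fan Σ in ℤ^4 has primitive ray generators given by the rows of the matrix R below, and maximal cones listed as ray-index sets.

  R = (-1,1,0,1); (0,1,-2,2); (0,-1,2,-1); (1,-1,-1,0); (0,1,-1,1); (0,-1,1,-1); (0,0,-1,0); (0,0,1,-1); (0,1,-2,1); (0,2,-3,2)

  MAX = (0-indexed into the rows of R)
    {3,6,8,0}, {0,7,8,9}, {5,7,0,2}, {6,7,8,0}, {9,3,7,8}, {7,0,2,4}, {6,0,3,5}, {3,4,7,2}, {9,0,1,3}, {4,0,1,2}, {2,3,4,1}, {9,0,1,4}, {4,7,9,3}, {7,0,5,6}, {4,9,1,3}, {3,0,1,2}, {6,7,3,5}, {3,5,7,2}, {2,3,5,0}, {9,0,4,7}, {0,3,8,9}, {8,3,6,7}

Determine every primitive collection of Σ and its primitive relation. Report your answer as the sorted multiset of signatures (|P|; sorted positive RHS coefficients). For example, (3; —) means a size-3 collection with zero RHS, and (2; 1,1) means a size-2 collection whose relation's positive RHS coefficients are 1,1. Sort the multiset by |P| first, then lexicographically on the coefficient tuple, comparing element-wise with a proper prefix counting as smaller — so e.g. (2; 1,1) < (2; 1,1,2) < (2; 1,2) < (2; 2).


Δ(Σ) — 10 vertices, 15 min non-faces:

  P = {2,8}:  v_{2} + v_{8} = 0  so sig = (2; —)
  P = {4,5}:  v_{4} + v_{5} = 0  so sig = (2; —)
  P = {1,7}:  v_{1} + v_{7} = v_{4}  so sig = (2; 1)
  P = {2,6}:  v_{2} + v_{6} = v_{5}  so sig = (2; 1)
  P = {2,9}:  v_{2} + v_{9} = v_{4}  so sig = (2; 1)
  P = {4,6}:  v_{4} + v_{6} = v_{8}  so sig = (2; 1)
  P = {4,8}:  v_{4} + v_{8} = v_{9}  so sig = (2; 1)
  P = {5,8}:  v_{5} + v_{8} = v_{6}  so sig = (2; 1)
  P = {5,9}:  v_{5} + v_{9} = v_{8}  so sig = (2; 1)
  P = {1,5}:  v_{1} + v_{5} = v_{0} + v_{3}  so sig = (2; 1,1)
  P = {1,6}:  v_{1} + v_{6} = v_{0} + v_{3} + v_{8}  so sig = (2; 1,1,1)
  P = {1,8}:  v_{1} + v_{8} = v_{0} + v_{3} + v_{9}  so sig = (2; 1,1,1)
  P = {6,9}:  v_{6} + v_{9} = 2·v_{8}  so sig = (2; 2)
  P = {0,3,7}:  v_{0} + v_{3} + v_{7} = 0  so sig = (3; —)
  P = {0,3,4}:  v_{0} + v_{3} + v_{4} = v_{1}  so sig = (3; 1)

Signatures (|P|; sorted positive RHS coefficients), sorted:
    |P|=2: 13 collections, coeffs (), (), (1), (1), (1), (1), (1), (1), (1), (1,1), (1,1,1), (1,1,1), (2)
    |P|=3: 2 collections, coeffs (), (1)


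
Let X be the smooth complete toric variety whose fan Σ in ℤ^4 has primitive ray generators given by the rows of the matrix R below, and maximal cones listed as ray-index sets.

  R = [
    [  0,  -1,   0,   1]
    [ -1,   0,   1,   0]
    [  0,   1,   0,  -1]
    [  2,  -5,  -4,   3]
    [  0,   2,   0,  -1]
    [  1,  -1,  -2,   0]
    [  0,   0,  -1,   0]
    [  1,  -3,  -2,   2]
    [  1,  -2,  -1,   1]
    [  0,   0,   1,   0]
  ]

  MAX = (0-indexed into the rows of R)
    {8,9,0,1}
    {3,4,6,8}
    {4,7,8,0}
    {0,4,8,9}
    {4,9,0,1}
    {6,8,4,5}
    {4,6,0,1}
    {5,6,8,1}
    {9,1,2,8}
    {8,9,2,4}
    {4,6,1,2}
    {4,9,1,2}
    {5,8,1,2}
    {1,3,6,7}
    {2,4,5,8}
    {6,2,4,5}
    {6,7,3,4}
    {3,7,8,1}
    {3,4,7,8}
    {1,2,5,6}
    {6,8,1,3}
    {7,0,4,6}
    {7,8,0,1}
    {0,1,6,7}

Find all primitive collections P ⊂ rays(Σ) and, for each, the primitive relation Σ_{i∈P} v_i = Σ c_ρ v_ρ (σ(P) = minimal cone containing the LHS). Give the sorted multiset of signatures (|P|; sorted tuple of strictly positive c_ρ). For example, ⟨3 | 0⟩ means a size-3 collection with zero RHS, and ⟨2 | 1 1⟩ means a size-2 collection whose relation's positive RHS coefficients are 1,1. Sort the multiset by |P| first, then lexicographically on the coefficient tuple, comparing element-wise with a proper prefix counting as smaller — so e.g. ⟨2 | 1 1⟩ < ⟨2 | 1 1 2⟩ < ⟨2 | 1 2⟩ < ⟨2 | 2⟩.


The 18 primitive collections of Σ (r=10, n=4):

  {0,2}:  v_{0} + v_{2} = 0  ⇒ sig = ⟨2 | 0⟩
  {6,9}:  v_{6} + v_{9} = 0  ⇒ sig = ⟨2 | 0⟩
  {0,5}:  v_{0} + v_{5} = v_{6} + v_{8}  ⇒ sig = ⟨2 | 1 1⟩
  {2,7}:  v_{2} + v_{7} = v_{6} + v_{8}  ⇒ sig = ⟨2 | 1 1⟩
  {3,9}:  v_{3} + v_{9} = v_{7} + v_{8}  ⇒ sig = ⟨2 | 1 1⟩
  {5,9}:  v_{5} + v_{9} = v_{2} + v_{8}  ⇒ sig = ⟨2 | 1 1⟩
  {7,9}:  v_{7} + v_{9} = v_{0} + v_{8}  ⇒ sig = ⟨2 | 1 1⟩
  {0,3}:  v_{0} + v_{3} = 2·v_{7}  ⇒ sig = ⟨2 | 2⟩
  {2,3}:  v_{2} + v_{3} = 2·v_{6} + 2·v_{8}  ⇒ sig = ⟨2 | 2 2⟩
  {5,7}:  v_{5} + v_{7} = 2·v_{6} + 2·v_{8}  ⇒ sig = ⟨2 | 2 2⟩
  {3,5}:  v_{3} + v_{5} = 3·v_{6} + 3·v_{8}  ⇒ sig = ⟨2 | 3 3⟩
  {1,4,8}:  v_{1} + v_{4} + v_{8} = 0  ⇒ sig = ⟨3 | 0⟩
  {0,6,8}:  v_{0} + v_{6} + v_{8} = v_{7}  ⇒ sig = ⟨3 | 1⟩
  {2,6,8}:  v_{2} + v_{6} + v_{8} = v_{5}  ⇒ sig = ⟨3 | 1⟩
  {6,7,8}:  v_{6} + v_{7} + v_{8} = v_{3}  ⇒ sig = ⟨3 | 1⟩
  {1,3,4}:  v_{1} + v_{3} + v_{4} = v_{6} + v_{7}  ⇒ sig = ⟨3 | 1 1⟩
  {1,4,5}:  v_{1} + v_{4} + v_{5} = v_{2} + v_{6}  ⇒ sig = ⟨3 | 1 1⟩
  {1,4,7}:  v_{1} + v_{4} + v_{7} = v_{0} + v_{6}  ⇒ sig = ⟨3 | 1 1⟩

Signatures (|P|; sorted positive RHS coefficients), sorted:
[⟨2 | 0⟩, ⟨2 | 0⟩, ⟨2 | 1 1⟩, ⟨2 | 1 1⟩, ⟨2 | 1 1⟩, ⟨2 | 1 1⟩, ⟨2 | 1 1⟩, ⟨2 | 2⟩, ⟨2 | 2 2⟩, ⟨2 | 2 2⟩, ⟨2 | 3 3⟩, ⟨3 | 0⟩, ⟨3 | 1⟩, ⟨3 | 1⟩, ⟨3 | 1⟩, ⟨3 | 1 1⟩, ⟨3 | 1 1⟩, ⟨3 | 1 1⟩]


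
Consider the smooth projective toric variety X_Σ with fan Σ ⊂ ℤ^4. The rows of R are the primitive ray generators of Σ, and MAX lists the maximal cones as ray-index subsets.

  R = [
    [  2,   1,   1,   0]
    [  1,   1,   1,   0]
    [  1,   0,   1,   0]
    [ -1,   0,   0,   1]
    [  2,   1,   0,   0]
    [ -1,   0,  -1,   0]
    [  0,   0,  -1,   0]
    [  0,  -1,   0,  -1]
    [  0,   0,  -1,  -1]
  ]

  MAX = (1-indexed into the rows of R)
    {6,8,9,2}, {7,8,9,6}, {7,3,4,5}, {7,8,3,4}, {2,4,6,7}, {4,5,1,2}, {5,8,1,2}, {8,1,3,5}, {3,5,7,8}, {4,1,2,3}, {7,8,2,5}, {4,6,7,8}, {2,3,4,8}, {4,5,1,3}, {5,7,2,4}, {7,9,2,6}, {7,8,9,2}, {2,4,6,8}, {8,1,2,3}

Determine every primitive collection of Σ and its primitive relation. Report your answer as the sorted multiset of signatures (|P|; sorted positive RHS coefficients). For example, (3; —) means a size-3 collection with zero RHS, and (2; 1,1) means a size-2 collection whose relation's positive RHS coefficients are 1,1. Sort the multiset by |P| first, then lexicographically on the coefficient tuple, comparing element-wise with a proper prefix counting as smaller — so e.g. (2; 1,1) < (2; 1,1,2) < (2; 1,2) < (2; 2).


14 collections generate NE(X_Σ); each relation:

  • {3,6}:  v_{3} + v_{6} = 0 ; sig = (2; —)
  • {1,7}:  v_{1} + v_{7} = v_{5} ; sig = (2; 1)
  • {4,9}:  v_{4} + v_{9} = v_{6} ; sig = (2; 1)
  • {1,6}:  v_{1} + v_{6} = v_{2} + v_{7} ; sig = (2; 1,1)
  • {3,9}:  v_{3} + v_{9} = v_{2} + v_{7} + v_{8} ; sig = (2; 1,1,1)
  • {5,6}:  v_{5} + v_{6} = v_{2} + 2·v_{7} ; sig = (2; 1,2)
  • {1,9}:  v_{1} + v_{9} = 2·v_{2} + 2·v_{7} + v_{8} ; sig = (2; 1,2,2)
  • {5,9}:  v_{5} + v_{9} = 2·v_{2} + 3·v_{7} + v_{8} ; sig = (2; 1,2,3)
  • {1,4,8}:  v_{1} + v_{4} + v_{8} = v_{3} ; sig = (3; 1)
  • {2,3,7}:  v_{2} + v_{3} + v_{7} = v_{1} ; sig = (3; 1)
  • {4,5,8}:  v_{4} + v_{5} + v_{8} = v_{3} + v_{7} ; sig = (3; 1,1)
  • {2,3,5}:  v_{2} + v_{3} + v_{5} = 2·v_{1} ; sig = (3; 2)
  • {2,4,7,8}:  v_{2} + v_{4} + v_{7} + v_{8} = 0 ; sig = (4; —)
  • {2,6,7,8}:  v_{2} + v_{6} + v_{7} + v_{8} = v_{9} ; sig = (4; 1)

Sorted signature multiset PRS(X):
{ (2; —),  (2; 1) ×2,  (2; 1,1),  (2; 1,1,1),  (2; 1,2),  (2; 1,2,2),  (2; 1,2,3),  (3; 1) ×2,  (3; 1,1),  (3; 2),  (4; —),  (4; 1) }


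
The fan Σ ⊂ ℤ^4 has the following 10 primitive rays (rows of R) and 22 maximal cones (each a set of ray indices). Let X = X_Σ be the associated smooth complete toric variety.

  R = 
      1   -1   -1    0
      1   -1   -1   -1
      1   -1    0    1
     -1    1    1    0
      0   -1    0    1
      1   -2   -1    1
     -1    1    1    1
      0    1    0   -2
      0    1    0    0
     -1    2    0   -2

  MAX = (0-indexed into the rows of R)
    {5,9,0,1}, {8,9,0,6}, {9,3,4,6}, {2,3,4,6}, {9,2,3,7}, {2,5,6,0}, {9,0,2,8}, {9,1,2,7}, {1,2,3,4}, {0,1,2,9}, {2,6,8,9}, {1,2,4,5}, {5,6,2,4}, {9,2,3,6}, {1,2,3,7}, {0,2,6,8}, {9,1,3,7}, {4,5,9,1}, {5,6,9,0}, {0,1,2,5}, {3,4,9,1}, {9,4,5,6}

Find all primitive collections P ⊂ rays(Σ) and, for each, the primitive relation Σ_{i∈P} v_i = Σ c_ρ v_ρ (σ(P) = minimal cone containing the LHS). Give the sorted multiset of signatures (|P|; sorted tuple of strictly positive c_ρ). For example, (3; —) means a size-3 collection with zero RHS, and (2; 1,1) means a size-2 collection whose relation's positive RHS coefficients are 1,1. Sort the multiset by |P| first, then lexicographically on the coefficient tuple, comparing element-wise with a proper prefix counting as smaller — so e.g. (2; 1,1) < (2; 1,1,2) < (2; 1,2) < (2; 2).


17 minimal non-faces of Δ(Σ) (on 10 rays):

  P={0,3}:  v_{0} + v_{3} = 0  so sig = (2; —)
  P={1,6}:  v_{1} + v_{6} = 0  so sig = (2; —)
  P={0,4}:  v_{0} + v_{4} = v_{5}  so sig = (2; 1)
  P={3,5}:  v_{3} + v_{5} = v_{4}  so sig = (2; 1)
  P={5,7}:  v_{5} + v_{7} = v_{1}  so sig = (2; 1)
  P={4,7}:  v_{4} + v_{7} = v_{1} + v_{3}  so sig = (2; 1,1)
  P={4,8}:  v_{4} + v_{8} = v_{0} + v_{6}  so sig = (2; 1,1)
  P={0,7}:  v_{0} + v_{7} = v_{1} + v_{2} + v_{9}  so sig = (2; 1,1,1)
  P={1,8}:  v_{1} + v_{8} = v_{0} + v_{2} + v_{9}  so sig = (2; 1,1,1)
  P={3,8}:  v_{3} + v_{8} = v_{2} + v_{6} + v_{9}  so sig = (2; 1,1,1)
  P={6,7}:  v_{6} + v_{7} = v_{2} + v_{3} + v_{9}  so sig = (2; 1,1,1)
  P={5,8}:  v_{5} + v_{8} = 2·v_{0} + v_{6}  so sig = (2; 1,2)
  P={7,8}:  v_{7} + v_{8} = 2·v_{2} + 2·v_{9}  so sig = (2; 2,2)
  P={2,4,9}:  v_{2} + v_{4} + v_{9} = 0  so sig = (3; —)
  P={2,5,9}:  v_{2} + v_{5} + v_{9} = v_{0}  so sig = (3; 1)
  P={0,2,6,9}:  v_{0} + v_{2} + v_{6} + v_{9} = v_{8}  so sig = (4; 1)
  P={1,2,3,9}:  v_{1} + v_{2} + v_{3} + v_{9} = v_{7}  so sig = (4; 1)

Signatures (|P|; sorted positive RHS coefficients), sorted:
    (2; —)
    (2; —)
    (2; 1)
    (2; 1)
    (2; 1)
    (2; 1,1)
    (2; 1,1)
    (2; 1,1,1)
    (2; 1,1,1)
    (2; 1,1,1)
    (2; 1,1,1)
    (2; 1,2)
    (2; 2,2)
    (3; —)
    (3; 1)
    (4; 1)
    (4; 1)


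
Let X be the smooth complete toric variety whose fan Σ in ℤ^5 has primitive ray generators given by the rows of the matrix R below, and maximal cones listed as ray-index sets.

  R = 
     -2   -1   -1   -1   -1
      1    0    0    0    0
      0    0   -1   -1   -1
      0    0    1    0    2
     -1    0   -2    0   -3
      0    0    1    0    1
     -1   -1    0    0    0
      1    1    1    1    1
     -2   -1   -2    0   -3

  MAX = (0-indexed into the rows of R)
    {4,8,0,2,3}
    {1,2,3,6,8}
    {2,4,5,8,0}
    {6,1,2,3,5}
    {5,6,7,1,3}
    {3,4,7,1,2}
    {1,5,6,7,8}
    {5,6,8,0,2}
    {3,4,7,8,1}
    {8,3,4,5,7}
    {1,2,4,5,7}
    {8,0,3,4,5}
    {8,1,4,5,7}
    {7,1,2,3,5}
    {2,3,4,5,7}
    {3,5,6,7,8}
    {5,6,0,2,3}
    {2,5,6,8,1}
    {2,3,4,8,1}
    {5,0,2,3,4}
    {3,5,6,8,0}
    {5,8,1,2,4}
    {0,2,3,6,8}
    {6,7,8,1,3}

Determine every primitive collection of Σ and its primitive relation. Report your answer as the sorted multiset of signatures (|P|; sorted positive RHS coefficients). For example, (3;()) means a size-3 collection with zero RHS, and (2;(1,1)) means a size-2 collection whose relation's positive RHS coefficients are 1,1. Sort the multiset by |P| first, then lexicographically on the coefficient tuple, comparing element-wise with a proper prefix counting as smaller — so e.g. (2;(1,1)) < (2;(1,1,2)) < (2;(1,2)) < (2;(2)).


Minimal non-faces — 8 found among 9 rays, 24 max cones:

  {4,6}:  v_{4} + v_{6} = v_{8} — sig = (2;(1))
  {0,1}:  v_{0} + v_{1} = v_{2} + v_{6} — sig = (2;(1,1))
  {0,7}:  v_{0} + v_{7} = v_{3} + v_{4} + v_{5} — sig = (2;(1,1,1))
  {2,6,7}:  v_{2} + v_{6} + v_{7} = 0 — sig = (3;())
  {2,7,8}:  v_{2} + v_{7} + v_{8} = v_{4} — sig = (3;(1))
  {1,3,4,5}:  v_{1} + v_{3} + v_{4} + v_{5} = 0 — sig = (4;())
  {1,3,5,8}:  v_{1} + v_{3} + v_{5} + v_{8} = v_{6} — sig = (4;(1))
  {2,3,5,8}:  v_{2} + v_{3} + v_{5} + v_{8} = v_{0} — sig = (4;(1))

Signatures (|P|; sorted positive RHS coefficients), sorted:
{ (2;(1)),  (2;(1,1)),  (2;(1,1,1)),  (3;()),  (3;(1)),  (4;()),  (4;(1)) ×2 }


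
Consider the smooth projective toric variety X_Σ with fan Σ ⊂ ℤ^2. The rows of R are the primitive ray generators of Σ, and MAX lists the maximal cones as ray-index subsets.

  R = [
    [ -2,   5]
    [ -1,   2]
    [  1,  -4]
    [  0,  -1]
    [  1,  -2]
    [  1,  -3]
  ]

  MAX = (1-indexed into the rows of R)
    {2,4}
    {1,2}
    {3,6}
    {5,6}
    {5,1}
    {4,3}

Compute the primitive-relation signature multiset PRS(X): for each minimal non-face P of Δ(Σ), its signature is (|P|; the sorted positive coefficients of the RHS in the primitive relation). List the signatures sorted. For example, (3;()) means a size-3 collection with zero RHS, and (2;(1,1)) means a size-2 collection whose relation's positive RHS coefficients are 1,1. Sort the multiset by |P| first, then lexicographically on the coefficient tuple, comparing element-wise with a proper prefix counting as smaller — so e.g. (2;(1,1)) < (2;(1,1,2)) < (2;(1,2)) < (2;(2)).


Primitive collections (9):

  P={2,5}:  v_{2} + v_{5} = 0  ⇒ sig = (2;())
  P={1,6}:  v_{1} + v_{6} = v_{2}  ⇒ sig = (2;(1))
  P={2,6}:  v_{2} + v_{6} = v_{4}  ⇒ sig = (2;(1))
  P={4,5}:  v_{4} + v_{5} = v_{6}  ⇒ sig = (2;(1))
  P={4,6}:  v_{4} + v_{6} = v_{3}  ⇒ sig = (2;(1))
  P={1,3}:  v_{1} + v_{3} = v_{2} + v_{4}  ⇒ sig = (2;(1,1))
  P={1,4}:  v_{1} + v_{4} = 2·v_{2}  ⇒ sig = (2;(2))
  P={2,3}:  v_{2} + v_{3} = 2·v_{4}  ⇒ sig = (2;(2))
  P={3,5}:  v_{3} + v_{5} = 2·v_{6}  ⇒ sig = (2;(2))

Hence PRS(X_Σ) =
    (2;())
    (2;(1))
    (2;(1))
    (2;(1))
    (2;(1))
    (2;(1,1))
    (2;(2))
    (2;(2))
    (2;(2))


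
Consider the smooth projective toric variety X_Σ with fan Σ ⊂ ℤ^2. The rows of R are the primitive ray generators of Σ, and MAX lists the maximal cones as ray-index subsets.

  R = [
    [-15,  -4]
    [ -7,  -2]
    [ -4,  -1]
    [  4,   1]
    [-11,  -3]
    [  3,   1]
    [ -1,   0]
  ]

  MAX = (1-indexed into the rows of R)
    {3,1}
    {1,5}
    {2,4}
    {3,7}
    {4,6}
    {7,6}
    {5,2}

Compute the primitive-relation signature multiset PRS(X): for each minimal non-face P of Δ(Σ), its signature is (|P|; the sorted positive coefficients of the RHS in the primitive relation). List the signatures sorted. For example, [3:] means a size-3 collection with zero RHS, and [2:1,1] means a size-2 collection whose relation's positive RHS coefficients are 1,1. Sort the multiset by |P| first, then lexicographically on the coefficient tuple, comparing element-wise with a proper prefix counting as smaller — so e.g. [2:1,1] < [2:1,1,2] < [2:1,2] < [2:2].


Σ has 14 primitive collections:

  P = {3,4}:  v_{3} + v_{4} = 0  ⟹  sig = [2:]
  P = {1,4}:  v_{1} + v_{4} = v_{5}  ⟹  sig = [2:1]
  P = {2,3}:  v_{2} + v_{3} = v_{5}  ⟹  sig = [2:1]
  P = {2,6}:  v_{2} + v_{6} = v_{3}  ⟹  sig = [2:1]
  P = {3,5}:  v_{3} + v_{5} = v_{1}  ⟹  sig = [2:1]
  P = {3,6}:  v_{3} + v_{6} = v_{7}  ⟹  sig = [2:1]
  P = {4,5}:  v_{4} + v_{5} = v_{2}  ⟹  sig = [2:1]
  P = {4,7}:  v_{4} + v_{7} = v_{6}  ⟹  sig = [2:1]
  P = {1,2}:  v_{1} + v_{2} = 2·v_{5}  ⟹  sig = [2:2]
  P = {2,7}:  v_{2} + v_{7} = 2·v_{3}  ⟹  sig = [2:2]
  P = {5,6}:  v_{5} + v_{6} = 2·v_{3}  ⟹  sig = [2:2]
  P = {1,6}:  v_{1} + v_{6} = 3·v_{3}  ⟹  sig = [2:3]
  P = {5,7}:  v_{5} + v_{7} = 3·v_{3}  ⟹  sig = [2:3]
  P = {1,7}:  v_{1} + v_{7} = 4·v_{3}  ⟹  sig = [2:4]

Sorted signature multiset PRS(X):
    [2:]
    [2:1]
    [2:1]
    [2:1]
    [2:1]
    [2:1]
    [2:1]
    [2:1]
    [2:2]
    [2:2]
    [2:2]
    [2:3]
    [2:3]
    [2:4]


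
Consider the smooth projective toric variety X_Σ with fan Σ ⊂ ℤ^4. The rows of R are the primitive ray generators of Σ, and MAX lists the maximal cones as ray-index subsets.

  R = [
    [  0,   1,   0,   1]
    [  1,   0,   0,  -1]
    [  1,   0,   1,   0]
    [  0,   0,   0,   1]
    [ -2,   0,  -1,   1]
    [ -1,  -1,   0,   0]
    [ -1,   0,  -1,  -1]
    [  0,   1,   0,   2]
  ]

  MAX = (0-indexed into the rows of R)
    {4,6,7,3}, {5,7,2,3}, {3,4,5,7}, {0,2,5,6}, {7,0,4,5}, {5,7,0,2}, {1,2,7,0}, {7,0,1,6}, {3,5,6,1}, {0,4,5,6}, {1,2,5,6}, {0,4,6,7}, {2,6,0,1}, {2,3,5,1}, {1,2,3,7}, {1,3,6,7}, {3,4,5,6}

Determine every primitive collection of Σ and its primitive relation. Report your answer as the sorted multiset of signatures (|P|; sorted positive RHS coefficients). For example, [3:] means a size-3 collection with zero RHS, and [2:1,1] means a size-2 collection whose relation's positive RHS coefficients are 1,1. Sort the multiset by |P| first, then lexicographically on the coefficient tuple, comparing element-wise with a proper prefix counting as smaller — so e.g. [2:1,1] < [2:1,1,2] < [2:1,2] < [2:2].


Σ has 8 primitive collections:

  P = {0,3}:  v_{0} + v_{3} = v_{7}  so sig = [2:1]
  P = {1,4}:  v_{1} + v_{4} = v_{3} + v_{6}  so sig = [2:1,1]
  P = {2,4}:  v_{2} + v_{4} = v_{0} + v_{5}  so sig = [2:1,1]
  P = {0,1,5}:  v_{0} + v_{1} + v_{5} = 0  so sig = [3:]
  P = {2,3,6}:  v_{2} + v_{3} + v_{6} = 0  so sig = [3:]
  P = {1,5,7}:  v_{1} + v_{5} + v_{7} = v_{3}  so sig = [3:1]
  P = {2,6,7}:  v_{2} + v_{6} + v_{7} = v_{0}  so sig = [3:1]
  P = {5,6,7}:  v_{5} + v_{6} + v_{7} = v_{4}  so sig = [3:1]

Hence PRS(X_Σ) =
{ [2:1],  [2:1,1] ×2,  [3:] ×2,  [3:1] ×3 }


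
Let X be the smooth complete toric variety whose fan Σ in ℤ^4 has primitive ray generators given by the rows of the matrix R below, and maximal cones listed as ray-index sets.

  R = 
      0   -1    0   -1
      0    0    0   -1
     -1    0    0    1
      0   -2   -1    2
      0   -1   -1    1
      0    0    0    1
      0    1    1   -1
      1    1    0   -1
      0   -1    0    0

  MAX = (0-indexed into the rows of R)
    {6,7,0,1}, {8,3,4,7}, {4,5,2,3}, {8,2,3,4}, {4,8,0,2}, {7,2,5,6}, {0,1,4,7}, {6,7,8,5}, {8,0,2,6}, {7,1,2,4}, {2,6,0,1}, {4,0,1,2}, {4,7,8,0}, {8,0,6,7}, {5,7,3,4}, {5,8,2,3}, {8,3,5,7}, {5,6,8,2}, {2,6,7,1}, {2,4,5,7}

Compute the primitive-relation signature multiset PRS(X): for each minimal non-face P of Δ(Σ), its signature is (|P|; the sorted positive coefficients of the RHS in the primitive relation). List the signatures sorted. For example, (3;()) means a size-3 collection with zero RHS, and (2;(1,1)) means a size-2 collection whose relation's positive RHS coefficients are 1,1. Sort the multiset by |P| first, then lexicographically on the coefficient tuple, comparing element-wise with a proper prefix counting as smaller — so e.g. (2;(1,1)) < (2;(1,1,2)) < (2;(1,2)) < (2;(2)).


Δ(Σ) — 9 vertices, 11 min non-faces:

  {1,5}:  v_{1} + v_{5} = 0  so sig = (2;())
  {4,6}:  v_{4} + v_{6} = 0  so sig = (2;())
  {0,5}:  v_{0} + v_{5} = v_{8}  so sig = (2;(1))
  {1,8}:  v_{1} + v_{8} = v_{0}  so sig = (2;(1))
  {1,3}:  v_{1} + v_{3} = v_{4} + v_{8}  so sig = (2;(1,1))
  {3,6}:  v_{3} + v_{6} = v_{5} + v_{8}  so sig = (2;(1,1))
  {0,3}:  v_{0} + v_{3} = v_{4} + 2·v_{8}  so sig = (2;(1,2))
  {2,7,8}:  v_{2} + v_{7} + v_{8} = 0  so sig = (3;())
  {0,2,7}:  v_{0} + v_{2} + v_{7} = v_{1}  so sig = (3;(1))
  {4,5,8}:  v_{4} + v_{5} + v_{8} = v_{3}  so sig = (3;(1))
  {2,3,7}:  v_{2} + v_{3} + v_{7} = v_{4} + v_{5}  so sig = (3;(1,1))

Signatures (|P|; sorted positive RHS coefficients), sorted:
    |P|=2: 7 collections, coeffs (), (), (1), (1), (1,1), (1,1), (1,2)
    |P|=3: 4 collections, coeffs (), (1), (1), (1,1)


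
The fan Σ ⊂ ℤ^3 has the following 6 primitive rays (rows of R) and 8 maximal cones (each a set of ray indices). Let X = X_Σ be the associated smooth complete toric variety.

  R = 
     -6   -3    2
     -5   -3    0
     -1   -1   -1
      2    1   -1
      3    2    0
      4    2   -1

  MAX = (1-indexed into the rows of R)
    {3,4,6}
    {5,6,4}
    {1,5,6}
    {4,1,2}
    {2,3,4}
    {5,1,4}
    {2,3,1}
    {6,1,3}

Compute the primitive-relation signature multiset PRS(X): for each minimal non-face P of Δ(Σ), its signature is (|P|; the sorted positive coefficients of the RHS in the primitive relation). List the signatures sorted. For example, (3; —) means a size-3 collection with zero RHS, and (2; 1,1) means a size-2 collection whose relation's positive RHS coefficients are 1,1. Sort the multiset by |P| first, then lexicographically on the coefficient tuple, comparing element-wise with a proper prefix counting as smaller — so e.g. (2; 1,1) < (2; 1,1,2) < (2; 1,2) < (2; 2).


Δ(Σ) — 6 vertices, 5 min non-faces:

  P={2,6}:  v_{2} + v_{6} = v_{3}  so sig = (2; 1)
  P={3,5}:  v_{3} + v_{5} = v_{4}  so sig = (2; 1)
  P={2,5}:  v_{2} + v_{5} = v_{1} + 2·v_{4}  so sig = (2; 1,2)
  P={1,4,6}:  v_{1} + v_{4} + v_{6} = 0  so sig = (3; —)
  P={1,3,4}:  v_{1} + v_{3} + v_{4} = v_{2}  so sig = (3; 1)

Sorted signature multiset PRS(X):
{ (2; 1) ×2,  (2; 1,2),  (3; —),  (3; 1) }


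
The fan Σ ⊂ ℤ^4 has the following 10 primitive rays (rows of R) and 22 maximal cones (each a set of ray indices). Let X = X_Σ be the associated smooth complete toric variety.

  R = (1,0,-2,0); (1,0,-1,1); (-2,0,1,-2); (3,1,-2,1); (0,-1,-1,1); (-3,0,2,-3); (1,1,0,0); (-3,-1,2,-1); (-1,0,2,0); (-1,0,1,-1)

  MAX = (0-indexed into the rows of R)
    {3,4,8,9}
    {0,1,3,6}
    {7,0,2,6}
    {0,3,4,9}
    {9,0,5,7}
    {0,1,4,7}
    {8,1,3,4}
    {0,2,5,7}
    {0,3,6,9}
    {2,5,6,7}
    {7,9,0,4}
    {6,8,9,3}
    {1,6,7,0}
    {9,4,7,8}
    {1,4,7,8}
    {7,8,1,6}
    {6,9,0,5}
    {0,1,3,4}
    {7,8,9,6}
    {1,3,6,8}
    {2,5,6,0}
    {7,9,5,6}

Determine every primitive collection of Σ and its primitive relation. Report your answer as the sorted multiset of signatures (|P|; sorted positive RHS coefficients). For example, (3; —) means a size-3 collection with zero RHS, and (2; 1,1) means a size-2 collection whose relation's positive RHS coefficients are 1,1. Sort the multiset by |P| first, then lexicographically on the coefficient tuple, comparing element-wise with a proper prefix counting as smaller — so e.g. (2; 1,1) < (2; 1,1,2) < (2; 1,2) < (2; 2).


Primitive collections (15):

  • {0,8}:  v_{0} + v_{8} = 0  ⟹  sig = (2; —)
  • {1,9}:  v_{1} + v_{9} = 0  ⟹  sig = (2; —)
  • {3,7}:  v_{3} + v_{7} = 0  ⟹  sig = (2; —)
  • {1,5}:  v_{1} + v_{5} = v_{2}  ⟹  sig = (2; 1)
  • {2,9}:  v_{2} + v_{9} = v_{5}  ⟹  sig = (2; 1)
  • {4,6}:  v_{4} + v_{6} = v_{1}  ⟹  sig = (2; 1)
  • {2,4}:  v_{2} + v_{4} = v_{0} + v_{7}  ⟹  sig = (2; 1,1)
  • {1,2}:  v_{1} + v_{2} = v_{0} + v_{6} + v_{7}  ⟹  sig = (2; 1,1,1)
  • {2,3}:  v_{2} + v_{3} = v_{0} + v_{6} + v_{9}  ⟹  sig = (2; 1,1,1)
  • {2,8}:  v_{2} + v_{8} = v_{6} + v_{7} + v_{9}  ⟹  sig = (2; 1,1,1)
  • {4,5}:  v_{4} + v_{5} = v_{0} + v_{7} + v_{9}  ⟹  sig = (2; 1,1,1)
  • {3,5}:  v_{3} + v_{5} = v_{0} + v_{6} + 2·v_{9}  ⟹  sig = (2; 1,1,2)
  • {5,8}:  v_{5} + v_{8} = v_{6} + v_{7} + 2·v_{9}  ⟹  sig = (2; 1,1,2)
  • {0,6,7,9}:  v_{0} + v_{6} + v_{7} + v_{9} = v_{2}  ⟹  sig = (4; 1)
  • {0,5,6,7}:  v_{0} + v_{5} + v_{6} + v_{7} = 2·v_{2}  ⟹  sig = (4; 2)

so the primitive-relation signature multiset is
    (2; —)
    (2; —)
    (2; —)
    (2; 1)
    (2; 1)
    (2; 1)
    (2; 1,1)
    (2; 1,1,1)
    (2; 1,1,1)
    (2; 1,1,1)
    (2; 1,1,1)
    (2; 1,1,2)
    (2; 1,1,2)
    (4; 1)
    (4; 2)
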